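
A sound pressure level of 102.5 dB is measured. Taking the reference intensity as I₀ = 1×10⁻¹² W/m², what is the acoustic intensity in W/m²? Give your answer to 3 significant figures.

0.0178 W/m²

I/I₀ = 10^(102.5/10) = 1.778e+10, so I = 1.778e+10 × 10⁻¹² W/m².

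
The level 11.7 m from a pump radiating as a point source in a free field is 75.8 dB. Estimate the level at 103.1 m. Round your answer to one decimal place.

Spherical spreading from a point source gives a 20·log₁₀(r₂/r₁) drop.
L₂ = 75.8 − 20·log₁₀(103.1/11.7) = 75.8 − 18.901 = 56.90 dB.

56.9 dB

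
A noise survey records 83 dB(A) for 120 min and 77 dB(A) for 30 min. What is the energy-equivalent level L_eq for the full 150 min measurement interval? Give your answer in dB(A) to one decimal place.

82.3 dB(A)

The energy average is taken in the linear domain: L_eq = 10·log₁₀[(Σ tᵢ·10^(Lᵢ/10))/T], T = 150 min.
Σ tᵢ·10^(Lᵢ/10) = 120·10^(83/10) + 30·10^(77/10) = 2.545e+10.
L_eq = 10·log₁₀(2.545e+10/150) = 82.30 dB(A).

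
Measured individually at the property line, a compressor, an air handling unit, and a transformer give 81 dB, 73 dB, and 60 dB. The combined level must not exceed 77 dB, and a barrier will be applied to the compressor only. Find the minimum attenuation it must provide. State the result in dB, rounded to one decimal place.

6.4 dB

Fixed contribution from the other sources: Σ 10^(L/10) = 10^(73/10) + 10^(60/10) = 2.095e+07 (73.21 dB).
To meet 77 dB overall, the treated compressor may contribute at most 10^(77/10) − 2.095e+07 = 2.917e+07, i.e. 74.65 dB.
So the compressor must be reduced from 81 to 74.65 dB: IL = 6.35 dB.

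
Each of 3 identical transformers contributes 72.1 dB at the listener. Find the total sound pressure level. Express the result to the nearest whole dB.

77 dB

L_total = L₁ + 10·log₁₀ N for N identical incoherent sources.
L_total = 72.1 + 10·log₁₀(3) = 72.1 + 4.771 = 76.87 dB.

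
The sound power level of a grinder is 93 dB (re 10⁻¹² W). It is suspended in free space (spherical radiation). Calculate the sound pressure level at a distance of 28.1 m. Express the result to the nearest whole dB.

The power spreads over a sphere of area 4π·r², so L_p = L_w − 10·log₁₀(4π·r²).
4π·r² = 9923 m², 10·log₁₀ of that is 39.966 dB.
L_p = 93 − 39.966 = 53.03 dB.

53 dB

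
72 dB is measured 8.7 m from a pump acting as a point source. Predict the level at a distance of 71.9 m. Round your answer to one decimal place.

Spherical spreading from a point source gives a 20·log₁₀(r₂/r₁) drop.
L₂ = 72 − 20·log₁₀(71.9/8.7) = 72 − 18.344 = 53.66 dB.

53.7 dB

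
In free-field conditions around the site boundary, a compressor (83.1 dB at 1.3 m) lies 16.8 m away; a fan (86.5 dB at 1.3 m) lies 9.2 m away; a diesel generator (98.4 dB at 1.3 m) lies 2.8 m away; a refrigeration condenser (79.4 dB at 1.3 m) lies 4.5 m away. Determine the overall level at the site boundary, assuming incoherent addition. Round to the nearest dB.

92 dB

Propagate each source to the receiver with L = L_ref − 20·log₁₀(r/r_ref), then add intensities.
compressor: 83.1 − 20·log₁₀(16.8/1.3) = 83.1 − 22.23 = 60.87 dB.
fan: 86.5 − 20·log₁₀(9.2/1.3) = 86.5 − 17.00 = 69.50 dB.
diesel generator: 98.4 − 20·log₁₀(2.8/1.3) = 98.4 − 6.66 = 91.74 dB.
refrigeration condenser: 79.4 − 20·log₁₀(4.5/1.3) = 79.4 − 10.79 = 68.61 dB.
Σ 10^(L/10) = 1.509e+09 → L_total = 10·log₁₀(1.509e+09) = 91.79 dB.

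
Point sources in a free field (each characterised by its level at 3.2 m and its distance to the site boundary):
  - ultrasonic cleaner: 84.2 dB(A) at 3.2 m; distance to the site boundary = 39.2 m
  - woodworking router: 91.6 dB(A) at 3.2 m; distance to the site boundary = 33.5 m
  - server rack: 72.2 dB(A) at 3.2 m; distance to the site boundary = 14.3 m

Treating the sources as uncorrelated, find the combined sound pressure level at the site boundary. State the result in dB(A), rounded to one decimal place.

72.0 dB(A)

Propagate each source to the receiver with L = L_ref − 20·log₁₀(r/r_ref), then add intensities.
ultrasonic cleaner: 84.2 − 20·log₁₀(39.2/3.2) = 84.2 − 21.76 = 62.44 dB(A).
woodworking router: 91.6 − 20·log₁₀(33.5/3.2) = 91.6 − 20.40 = 71.20 dB(A).
server rack: 72.2 − 20·log₁₀(14.3/3.2) = 72.2 − 13.00 = 59.20 dB(A).
Σ 10^(L/10) = 1.577e+07 → L_total = 10·log₁₀(1.577e+07) = 71.98 dB(A).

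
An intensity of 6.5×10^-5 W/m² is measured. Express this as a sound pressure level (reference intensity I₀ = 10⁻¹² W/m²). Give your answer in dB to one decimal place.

I/I₀ = 6.5×10^-5/10⁻¹² = 6.5×10^7, and L = 10·log₁₀(I/I₀).
L = 10·(0.8129 + 7) = 78.13 dB.

78.1 dB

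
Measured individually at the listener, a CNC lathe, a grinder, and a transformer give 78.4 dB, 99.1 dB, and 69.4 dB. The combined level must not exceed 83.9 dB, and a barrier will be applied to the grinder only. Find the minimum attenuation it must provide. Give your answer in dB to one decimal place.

Everything except the grinder sums to 10^(78.4/10) + 10^(69.4/10) = 7.789e+07 in linear terms, 78.91 dB.
The limit corresponds to 10^(83.9/10) = 2.455e+08; subtracting the fixed part leaves 1.676e+08 for the grinder, i.e. 82.24 dB.
Required insertion loss = 99.1 − 82.24 = 16.86 dB.

16.9 dB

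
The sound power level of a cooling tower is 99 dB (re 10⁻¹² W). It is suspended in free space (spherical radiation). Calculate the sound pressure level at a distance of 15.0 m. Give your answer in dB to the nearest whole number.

64 dB

The power spreads over a sphere of area 4π·r², so L_p = L_w − 10·log₁₀(4π·r²).
4π·r² = 2827 m², 10·log₁₀ of that is 34.514 dB.
L_p = 99 − 34.514 = 64.49 dB.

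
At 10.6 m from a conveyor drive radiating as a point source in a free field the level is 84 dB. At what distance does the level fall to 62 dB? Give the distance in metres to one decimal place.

Point-source spreading drops the level by 20·log₁₀(r₂/r₁); inverting, r₂/r₁ = 10^(ΔL/20).
r₂ = 10.6·10^((84−62)/20) = 10.6·10^(22.0/20) = 133.45 m.

133.4 m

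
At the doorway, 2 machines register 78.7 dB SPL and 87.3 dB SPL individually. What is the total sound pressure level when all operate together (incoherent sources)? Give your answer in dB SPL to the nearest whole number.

88 dB SPL

Incoherent sources combine by intensity addition: L_total = 10·log₁₀(Σ 10^(L_i/10)).
Σ 10^(L/10) = 10^(78.7/10) + 10^(87.3/10) = 6.112e+08.
L_total = 10·log₁₀(6.112e+08) = 87.86 dB SPL.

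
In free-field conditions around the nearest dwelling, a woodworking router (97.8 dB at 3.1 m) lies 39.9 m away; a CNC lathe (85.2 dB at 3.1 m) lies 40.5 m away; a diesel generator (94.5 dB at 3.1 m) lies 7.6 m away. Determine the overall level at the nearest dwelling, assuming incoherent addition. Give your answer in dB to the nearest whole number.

First find each source's level at the receiver (point-source: −20·log₁₀(r/r_ref)), then combine on an intensity basis.
woodworking router: 97.8 − 20·log₁₀(39.9/3.1) = 97.8 − 22.19 = 75.61 dB.
CNC lathe: 85.2 − 20·log₁₀(40.5/3.1) = 85.2 − 22.32 = 62.88 dB.
diesel generator: 94.5 − 20·log₁₀(7.6/3.1) = 94.5 − 7.79 = 86.71 dB.
Σ 10^(L/10) = 5.072e+08 → L_total = 10·log₁₀(5.072e+08) = 87.05 dB.

87 dB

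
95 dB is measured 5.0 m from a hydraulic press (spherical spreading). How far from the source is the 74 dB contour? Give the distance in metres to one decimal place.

56.1 m

For a point source L₁ − L₂ = 20·log₁₀(r₂/r₁), so r₂ = r₁·10^((L₁−L₂)/20).
r₂ = 5.0·10^((95−74)/20) = 5.0·10^(21.0/20) = 56.10 m.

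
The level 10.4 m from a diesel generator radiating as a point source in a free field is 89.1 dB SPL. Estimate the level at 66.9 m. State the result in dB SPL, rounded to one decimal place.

Point-source attenuation: ΔL = 20·log₁₀(r₂/r₁) = 20·log₁₀(66.9/10.4) = 16.168 dB.
L₂ = 89.1 − 20·log₁₀(66.9/10.4) = 89.1 − 16.168 = 72.93 dB SPL.

72.9 dB SPL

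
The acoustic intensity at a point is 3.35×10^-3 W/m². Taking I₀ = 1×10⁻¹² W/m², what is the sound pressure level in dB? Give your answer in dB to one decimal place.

95.3 dB

Dividing by I₀ shifts the exponent by 12: I/I₀ = 3.35×10^9.
L = 10·(0.5250 + 9) = 95.25 dB.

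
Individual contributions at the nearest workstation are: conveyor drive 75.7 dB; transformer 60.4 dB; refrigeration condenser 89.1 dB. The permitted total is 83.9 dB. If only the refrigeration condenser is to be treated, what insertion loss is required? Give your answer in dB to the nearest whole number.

Fixed contribution from the other sources: Σ 10^(L/10) = 10^(75.7/10) + 10^(60.4/10) = 3.825e+07 (75.83 dB).
The limit corresponds to 10^(83.9/10) = 2.455e+08; subtracting the fixed part leaves 2.072e+08 for the refrigeration condenser, i.e. 83.16 dB.
Required insertion loss = 89.1 − 83.16 = 5.94 dB.

6 dB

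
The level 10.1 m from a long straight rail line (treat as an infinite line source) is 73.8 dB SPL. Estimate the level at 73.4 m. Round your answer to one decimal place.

65.2 dB SPL

For a line source, L₂ = L₁ − 10·log₁₀(r₂/r₁).
L₂ = 73.8 − 10·log₁₀(73.4/10.1) = 73.8 − 8.614 = 65.19 dB SPL.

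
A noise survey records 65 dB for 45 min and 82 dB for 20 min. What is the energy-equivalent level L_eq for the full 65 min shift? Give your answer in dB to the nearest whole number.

77 dB

Weight each interval's intensity by its duration and average over T = 65 min:
Σ tᵢ·10^(Lᵢ/10) = 45·10^(65/10) + 20·10^(82/10) = 3.312e+09.
L_eq = 10·log₁₀(3.312e+09/65) = 77.07 dB.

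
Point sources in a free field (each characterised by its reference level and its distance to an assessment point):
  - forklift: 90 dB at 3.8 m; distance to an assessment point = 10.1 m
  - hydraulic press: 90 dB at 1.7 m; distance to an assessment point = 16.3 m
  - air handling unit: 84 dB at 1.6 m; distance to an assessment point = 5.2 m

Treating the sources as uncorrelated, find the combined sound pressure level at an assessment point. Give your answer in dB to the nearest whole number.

Propagate each source to the receiver with L = L_ref − 20·log₁₀(r/r_ref), then add intensities.
forklift: 90 − 20·log₁₀(10.1/3.8) = 90 − 8.49 = 81.51 dB.
hydraulic press: 90 − 20·log₁₀(16.3/1.7) = 90 − 19.63 = 70.37 dB.
air handling unit: 84 − 20·log₁₀(5.2/1.6) = 84 − 10.24 = 73.76 dB.
Σ 10^(L/10) = 1.762e+08 → L_total = 10·log₁₀(1.762e+08) = 82.46 dB.

82 dB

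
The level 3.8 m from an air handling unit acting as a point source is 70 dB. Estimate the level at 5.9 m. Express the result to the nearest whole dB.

66 dB

Point-source attenuation: ΔL = 20·log₁₀(r₂/r₁) = 20·log₁₀(5.9/3.8) = 3.821 dB.
L₂ = 70 − 20·log₁₀(5.9/3.8) = 70 − 3.821 = 66.18 dB.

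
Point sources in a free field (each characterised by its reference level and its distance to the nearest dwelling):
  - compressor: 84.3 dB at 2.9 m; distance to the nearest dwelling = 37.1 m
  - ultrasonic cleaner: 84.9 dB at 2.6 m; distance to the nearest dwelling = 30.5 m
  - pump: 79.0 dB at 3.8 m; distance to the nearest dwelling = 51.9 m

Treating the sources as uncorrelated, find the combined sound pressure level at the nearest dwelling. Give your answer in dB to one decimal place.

Apply inverse-square spreading to bring every level to the receiver, then sum 10^(L/10).
compressor: 84.3 − 20·log₁₀(37.1/2.9) = 84.3 − 22.14 = 62.16 dB.
ultrasonic cleaner: 84.9 − 20·log₁₀(30.5/2.6) = 84.9 − 21.39 = 63.51 dB.
pump: 79.0 − 20·log₁₀(51.9/3.8) = 79.0 − 22.71 = 56.29 dB.
Σ 10^(L/10) = 4.316e+06 → L_total = 10·log₁₀(4.316e+06) = 66.35 dB.

66.4 dB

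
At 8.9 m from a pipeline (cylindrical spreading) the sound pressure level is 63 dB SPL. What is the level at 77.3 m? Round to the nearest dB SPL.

54 dB SPL

For a line source, L₂ = L₁ − 10·log₁₀(r₂/r₁).
L₂ = 63 − 10·log₁₀(77.3/8.9) = 63 − 9.388 = 53.61 dB SPL.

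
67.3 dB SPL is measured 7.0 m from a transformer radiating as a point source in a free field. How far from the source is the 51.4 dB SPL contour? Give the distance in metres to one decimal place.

The 15.9 dB drop corresponds to a distance ratio of 10^(15.9/20) for a point source.
r₂ = 7.0·10^((67.3−51.4)/20) = 7.0·10^(15.9/20) = 43.66 m.

43.7 m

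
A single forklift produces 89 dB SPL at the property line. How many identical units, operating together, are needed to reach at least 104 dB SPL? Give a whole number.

N identical sources give L₁ + 10·log₁₀ N, so require 10·log₁₀ N ≥ 104 − 89 = 15.0 dB.
N ≥ 10^(15.0/10) = 31.623, so N = 32.

32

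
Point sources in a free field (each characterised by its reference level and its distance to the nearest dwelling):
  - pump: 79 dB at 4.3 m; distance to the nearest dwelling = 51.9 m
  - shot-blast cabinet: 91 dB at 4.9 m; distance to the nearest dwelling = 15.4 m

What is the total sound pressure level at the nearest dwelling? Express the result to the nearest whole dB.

Propagate each source to the receiver with L = L_ref − 20·log₁₀(r/r_ref), then add intensities.
pump: 79 − 20·log₁₀(51.9/4.3) = 79 − 21.63 = 57.37 dB.
shot-blast cabinet: 91 − 20·log₁₀(15.4/4.9) = 91 − 9.95 = 81.05 dB.
Σ 10^(L/10) = 1.280e+08 → L_total = 10·log₁₀(1.280e+08) = 81.07 dB.

81 dB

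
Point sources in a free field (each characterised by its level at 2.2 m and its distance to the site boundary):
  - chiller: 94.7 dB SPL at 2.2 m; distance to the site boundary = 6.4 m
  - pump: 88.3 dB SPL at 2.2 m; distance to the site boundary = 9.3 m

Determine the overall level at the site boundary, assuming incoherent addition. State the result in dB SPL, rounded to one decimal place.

Propagate each source to the receiver with L = L_ref − 20·log₁₀(r/r_ref), then add intensities.
chiller: 94.7 − 20·log₁₀(6.4/2.2) = 94.7 − 9.28 = 85.42 dB SPL.
pump: 88.3 − 20·log₁₀(9.3/2.2) = 88.3 − 12.52 = 75.78 dB SPL.
Σ 10^(L/10) = 3.866e+08 → L_total = 10·log₁₀(3.866e+08) = 85.87 dB SPL.

85.9 dB SPL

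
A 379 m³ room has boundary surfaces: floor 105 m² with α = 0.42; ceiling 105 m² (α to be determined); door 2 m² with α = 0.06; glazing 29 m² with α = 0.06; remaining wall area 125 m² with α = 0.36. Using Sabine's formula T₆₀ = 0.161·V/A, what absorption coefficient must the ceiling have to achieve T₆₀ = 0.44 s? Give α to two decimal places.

From T₆₀ = 0.161·V/A, the target T₆₀ = 0.44 s needs A = 0.161·379/0.44 = 138.68 m².
Absorption from the other surfaces = 105·0.42 + 2·0.06 + 29·0.06 + 125·0.36 = 90.96 m², so the ceiling must supply 47.72 m² over 105 m².
α = 47.72/105 = 0.454.

0.45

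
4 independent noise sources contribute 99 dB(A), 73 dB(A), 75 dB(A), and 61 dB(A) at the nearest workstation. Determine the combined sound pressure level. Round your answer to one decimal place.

For uncorrelated sources the intensities add, so convert each level to linear form, sum, and take 10·log₁₀ of the total.
Σ 10^(L/10) = 10^(99/10) + 10^(73/10) + 10^(75/10) + 10^(61/10) = 7.996e+09.
L_total = 10·log₁₀(7.996e+09) = 99.03 dB(A).

99.0 dB(A)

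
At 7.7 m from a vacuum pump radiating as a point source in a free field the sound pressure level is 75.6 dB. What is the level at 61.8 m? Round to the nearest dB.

Spherical spreading from a point source gives a 20·log₁₀(r₂/r₁) drop.
L₂ = 75.6 − 20·log₁₀(61.8/7.7) = 75.6 − 18.090 = 57.51 dB.

58 dB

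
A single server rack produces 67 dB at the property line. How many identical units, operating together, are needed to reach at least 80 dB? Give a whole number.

Need L₁ + 10·log₁₀ N ≥ 80, i.e. log₁₀ N ≥ 1.30.
N ≥ 10^(13.0/10) = 19.953, so N = 20.

20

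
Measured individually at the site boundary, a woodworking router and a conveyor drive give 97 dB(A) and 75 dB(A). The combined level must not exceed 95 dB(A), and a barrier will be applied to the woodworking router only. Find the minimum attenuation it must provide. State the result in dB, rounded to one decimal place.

Fixed contribution from the other source: Σ 10^(L/10) = 10^(75/10) = 3.162e+07 (75.00 dB(A)).
To meet 95 dB(A) overall, the treated woodworking router may contribute at most 10^(95/10) − 3.162e+07 = 3.131e+09, i.e. 94.96 dB(A).
Required insertion loss = 97 − 94.96 = 2.04 dB.

2.0 dB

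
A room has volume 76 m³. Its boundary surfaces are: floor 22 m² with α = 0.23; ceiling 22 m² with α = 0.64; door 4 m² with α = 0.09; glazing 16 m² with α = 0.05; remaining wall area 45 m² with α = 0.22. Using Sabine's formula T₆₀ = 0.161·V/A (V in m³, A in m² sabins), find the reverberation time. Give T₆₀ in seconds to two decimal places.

0.41 s

A = Σ Sᵢαᵢ = 22·0.23 + 22·0.64 + 4·0.09 + 16·0.05 + 45·0.22 = 30.20 m².
T₆₀ = 0.161·V/A = 0.161·76/30.20 = 0.405 s.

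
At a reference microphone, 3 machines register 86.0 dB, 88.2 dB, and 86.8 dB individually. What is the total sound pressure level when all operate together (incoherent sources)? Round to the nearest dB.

92 dB

For uncorrelated sources the intensities add, so convert each level to linear form, sum, and take 10·log₁₀ of the total.
Σ 10^(L/10) = 10^(86.0/10) + 10^(88.2/10) + 10^(86.8/10) = 1.537e+09.
L_total = 10·log₁₀(1.537e+09) = 91.87 dB.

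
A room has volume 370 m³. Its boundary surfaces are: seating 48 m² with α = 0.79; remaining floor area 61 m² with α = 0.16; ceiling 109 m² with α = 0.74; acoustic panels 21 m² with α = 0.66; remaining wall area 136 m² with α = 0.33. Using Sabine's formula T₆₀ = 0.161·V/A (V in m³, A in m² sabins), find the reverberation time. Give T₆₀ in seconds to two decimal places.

A = Σ Sᵢαᵢ = 48·0.79 + 61·0.16 + 109·0.74 + 21·0.66 + 136·0.33 = 187.08 m².
T₆₀ = 0.161 × 370 / 187.08 = 0.318 s.

0.32 s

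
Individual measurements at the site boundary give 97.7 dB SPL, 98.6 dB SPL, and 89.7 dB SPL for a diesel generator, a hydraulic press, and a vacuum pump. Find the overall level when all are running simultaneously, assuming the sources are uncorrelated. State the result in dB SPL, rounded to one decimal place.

101.5 dB SPL

For uncorrelated sources the intensities add, so convert each level to linear form, sum, and take 10·log₁₀ of the total.
Σ 10^(L/10) = 10^(97.7/10) + 10^(98.6/10) + 10^(89.7/10) = 1.407e+10.
L_total = 10·log₁₀(1.407e+10) = 101.48 dB SPL.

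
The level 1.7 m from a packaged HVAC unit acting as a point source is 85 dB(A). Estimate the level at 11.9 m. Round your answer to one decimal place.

For a point source, L₂ = L₁ − 20·log₁₀(r₂/r₁).
L₂ = 85 − 20·log₁₀(11.9/1.7) = 85 − 16.902 = 68.10 dB(A).

68.1 dB(A)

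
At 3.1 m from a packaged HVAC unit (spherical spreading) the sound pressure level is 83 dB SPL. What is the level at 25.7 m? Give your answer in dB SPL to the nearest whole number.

For a point source, L₂ = L₁ − 20·log₁₀(r₂/r₁).
L₂ = 83 − 20·log₁₀(25.7/3.1) = 83 − 18.371 = 64.63 dB SPL.

65 dB SPL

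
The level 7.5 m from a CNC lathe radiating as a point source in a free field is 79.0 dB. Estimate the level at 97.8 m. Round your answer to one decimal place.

Spherical spreading from a point source gives a 20·log₁₀(r₂/r₁) drop.
L₂ = 79.0 − 20·log₁₀(97.8/7.5) = 79.0 − 22.306 = 56.69 dB.

56.7 dB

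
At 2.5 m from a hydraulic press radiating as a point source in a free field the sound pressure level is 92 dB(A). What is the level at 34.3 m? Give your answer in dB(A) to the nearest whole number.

Spherical spreading from a point source gives a 20·log₁₀(r₂/r₁) drop.
L₂ = 92 − 20·log₁₀(34.3/2.5) = 92 − 22.747 = 69.25 dB(A).

69 dB(A)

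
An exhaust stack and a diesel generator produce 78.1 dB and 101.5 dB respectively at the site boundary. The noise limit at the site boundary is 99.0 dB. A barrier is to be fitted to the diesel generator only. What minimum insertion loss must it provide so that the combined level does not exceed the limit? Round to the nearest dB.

Everything except the diesel generator sums to 10^(78.1/10) = 6.457e+07 in linear terms, 78.10 dB.
To meet 99.0 dB overall, the treated diesel generator may contribute at most 10^(99.0/10) − 6.457e+07 = 7.879e+09, i.e. 98.96 dB.
So the diesel generator must be reduced from 101.5 to 98.96 dB: IL = 2.54 dB.

3 dB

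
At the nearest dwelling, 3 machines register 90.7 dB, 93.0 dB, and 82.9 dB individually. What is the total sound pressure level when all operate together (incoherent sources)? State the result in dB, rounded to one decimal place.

Incoherent sources combine by intensity addition: L_total = 10·log₁₀(Σ 10^(L_i/10)).
Σ 10^(L/10) = 10^(90.7/10) + 10^(93.0/10) + 10^(82.9/10) = 3.365e+09.
L_total = 10·log₁₀(3.365e+09) = 95.27 dB.

95.3 dB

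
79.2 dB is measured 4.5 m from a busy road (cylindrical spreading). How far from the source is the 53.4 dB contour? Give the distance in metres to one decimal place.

1710.9 m

Line-source spreading drops the level by 10·log₁₀(r₂/r₁); inverting, r₂/r₁ = 10^(ΔL/10).
r₂ = 4.5·10^((79.2−53.4)/10) = 4.5·10^(25.8/10) = 1710.85 m.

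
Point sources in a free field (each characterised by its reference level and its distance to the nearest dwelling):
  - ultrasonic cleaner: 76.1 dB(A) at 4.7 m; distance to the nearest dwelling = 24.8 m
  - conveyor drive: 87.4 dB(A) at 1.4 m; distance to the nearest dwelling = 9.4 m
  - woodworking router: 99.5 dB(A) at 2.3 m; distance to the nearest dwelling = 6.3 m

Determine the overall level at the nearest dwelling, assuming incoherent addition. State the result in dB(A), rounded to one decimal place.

90.8 dB(A)

First find each source's level at the receiver (point-source: −20·log₁₀(r/r_ref)), then combine on an intensity basis.
ultrasonic cleaner: 76.1 − 20·log₁₀(24.8/4.7) = 76.1 − 14.45 = 61.65 dB(A).
conveyor drive: 87.4 − 20·log₁₀(9.4/1.4) = 87.4 − 16.54 = 70.86 dB(A).
woodworking router: 99.5 − 20·log₁₀(6.3/2.3) = 99.5 − 8.75 = 90.75 dB(A).
Σ 10^(L/10) = 1.202e+09 → L_total = 10·log₁₀(1.202e+09) = 90.80 dB(A).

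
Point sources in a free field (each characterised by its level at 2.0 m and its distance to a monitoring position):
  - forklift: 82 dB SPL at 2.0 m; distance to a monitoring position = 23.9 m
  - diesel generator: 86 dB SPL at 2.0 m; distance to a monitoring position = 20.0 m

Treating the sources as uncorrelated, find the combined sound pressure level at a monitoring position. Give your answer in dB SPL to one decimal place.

First find each source's level at the receiver (point-source: −20·log₁₀(r/r_ref)), then combine on an intensity basis.
forklift: 82 − 20·log₁₀(23.9/2.0) = 82 − 21.55 = 60.45 dB SPL.
diesel generator: 86 − 20·log₁₀(20.0/2.0) = 86 − 20.00 = 66.00 dB SPL.
Σ 10^(L/10) = 5.091e+06 → L_total = 10·log₁₀(5.091e+06) = 67.07 dB SPL.

67.1 dB SPL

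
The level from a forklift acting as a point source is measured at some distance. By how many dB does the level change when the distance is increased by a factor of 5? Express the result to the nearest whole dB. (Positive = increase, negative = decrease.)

-14 dB

Point-source spreading: ΔL = −20·log₁₀(r₂/r₁).
ΔL = −20·log₁₀(5) = -13.98 dB.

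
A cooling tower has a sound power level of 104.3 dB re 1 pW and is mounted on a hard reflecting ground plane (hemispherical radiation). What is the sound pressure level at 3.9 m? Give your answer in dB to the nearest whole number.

84 dB

Free-field hemispherical radiation: L_p = L_w − 10·log₁₀(2π·r²), r = 3.9 m.
2π·r² = 95.57 m², 10·log₁₀ of that is 19.803 dB.
L_p = 104.3 − 19.803 = 84.50 dB.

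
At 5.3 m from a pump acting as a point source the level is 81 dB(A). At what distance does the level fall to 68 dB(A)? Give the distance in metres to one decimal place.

For a point source L₁ − L₂ = 20·log₁₀(r₂/r₁), so r₂ = r₁·10^((L₁−L₂)/20).
r₂ = 5.3·10^((81−68)/20) = 5.3·10^(13.0/20) = 23.67 m.

23.7 m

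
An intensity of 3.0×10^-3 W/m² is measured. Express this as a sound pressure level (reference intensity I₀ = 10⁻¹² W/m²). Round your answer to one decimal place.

I/I₀ = 3.0×10^-3/10⁻¹² = 3.0×10^9, and L = 10·log₁₀(I/I₀).
L = 10·(0.4771 + 9) = 94.77 dB.

94.8 dB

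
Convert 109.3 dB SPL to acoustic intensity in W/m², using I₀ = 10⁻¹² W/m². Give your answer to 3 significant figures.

I/I₀ = 10^(109.3/10) = 8.511e+10, so I = 8.511e+10 × 10⁻¹² W/m².

0.0851 W/m²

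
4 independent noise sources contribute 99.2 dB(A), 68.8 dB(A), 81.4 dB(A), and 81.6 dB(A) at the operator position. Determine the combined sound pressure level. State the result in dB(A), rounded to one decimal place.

For uncorrelated sources the intensities add, so convert each level to linear form, sum, and take 10·log₁₀ of the total.
Σ 10^(L/10) = 10^(99.2/10) + 10^(68.8/10) + 10^(81.4/10) + 10^(81.6/10) = 8.608e+09.
L_total = 10·log₁₀(8.608e+09) = 99.35 dB(A).

99.3 dB(A)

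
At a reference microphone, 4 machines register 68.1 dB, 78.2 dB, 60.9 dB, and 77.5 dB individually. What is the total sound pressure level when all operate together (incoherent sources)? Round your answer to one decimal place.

Incoherent sources combine by intensity addition: L_total = 10·log₁₀(Σ 10^(L_i/10)).
Σ 10^(L/10) = 10^(68.1/10) + 10^(78.2/10) + 10^(60.9/10) + 10^(77.5/10) = 1.300e+08.
L_total = 10·log₁₀(1.300e+08) = 81.14 dB.

81.1 dB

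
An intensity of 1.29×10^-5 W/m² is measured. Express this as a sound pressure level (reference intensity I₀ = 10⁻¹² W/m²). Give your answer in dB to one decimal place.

Dividing by I₀ shifts the exponent by 12: I/I₀ = 1.29×10^7.
L = 10·(0.1106 + 7) = 71.11 dB.

71.1 dB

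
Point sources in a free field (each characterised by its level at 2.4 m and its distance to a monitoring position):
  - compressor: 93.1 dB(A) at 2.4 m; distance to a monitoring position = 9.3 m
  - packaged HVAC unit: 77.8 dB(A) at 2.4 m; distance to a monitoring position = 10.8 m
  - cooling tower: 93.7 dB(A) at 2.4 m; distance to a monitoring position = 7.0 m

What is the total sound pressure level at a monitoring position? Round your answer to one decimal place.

First find each source's level at the receiver (point-source: −20·log₁₀(r/r_ref)), then combine on an intensity basis.
compressor: 93.1 − 20·log₁₀(9.3/2.4) = 93.1 − 11.77 = 81.33 dB(A).
packaged HVAC unit: 77.8 − 20·log₁₀(10.8/2.4) = 77.8 − 13.06 = 64.74 dB(A).
cooling tower: 93.7 − 20·log₁₀(7.0/2.4) = 93.7 − 9.30 = 84.40 dB(A).
Σ 10^(L/10) = 4.145e+08 → L_total = 10·log₁₀(4.145e+08) = 86.18 dB(A).

86.2 dB(A)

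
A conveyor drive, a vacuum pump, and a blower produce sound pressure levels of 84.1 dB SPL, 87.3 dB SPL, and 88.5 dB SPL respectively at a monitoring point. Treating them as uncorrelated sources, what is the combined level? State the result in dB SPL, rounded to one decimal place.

91.8 dB SPL

For uncorrelated sources the intensities add, so convert each level to linear form, sum, and take 10·log₁₀ of the total.
Σ 10^(L/10) = 10^(84.1/10) + 10^(87.3/10) + 10^(88.5/10) = 1.502e+09.
L_total = 10·log₁₀(1.502e+09) = 91.77 dB SPL.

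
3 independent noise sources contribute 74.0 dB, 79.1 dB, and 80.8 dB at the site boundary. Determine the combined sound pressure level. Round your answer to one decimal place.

Incoherent sources combine by intensity addition: L_total = 10·log₁₀(Σ 10^(L_i/10)).
Σ 10^(L/10) = 10^(74.0/10) + 10^(79.1/10) + 10^(80.8/10) = 2.266e+08.
L_total = 10·log₁₀(2.266e+08) = 83.55 dB.

83.6 dB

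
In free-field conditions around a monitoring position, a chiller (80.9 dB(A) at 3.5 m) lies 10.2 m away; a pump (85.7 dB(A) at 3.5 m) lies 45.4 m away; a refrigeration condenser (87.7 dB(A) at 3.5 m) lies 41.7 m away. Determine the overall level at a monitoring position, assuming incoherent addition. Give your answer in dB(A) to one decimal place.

73.2 dB(A)

Propagate each source to the receiver with L = L_ref − 20·log₁₀(r/r_ref), then add intensities.
chiller: 80.9 − 20·log₁₀(10.2/3.5) = 80.9 − 9.29 = 71.61 dB(A).
pump: 85.7 − 20·log₁₀(45.4/3.5) = 85.7 − 22.26 = 63.44 dB(A).
refrigeration condenser: 87.7 − 20·log₁₀(41.7/3.5) = 87.7 − 21.52 = 66.18 dB(A).
Σ 10^(L/10) = 2.084e+07 → L_total = 10·log₁₀(2.084e+07) = 73.19 dB(A).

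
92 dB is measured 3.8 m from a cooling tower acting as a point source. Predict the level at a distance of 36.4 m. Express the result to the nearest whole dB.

Spherical spreading from a point source gives a 20·log₁₀(r₂/r₁) drop.
L₂ = 92 − 20·log₁₀(36.4/3.8) = 92 − 19.626 = 72.37 dB.

72 dB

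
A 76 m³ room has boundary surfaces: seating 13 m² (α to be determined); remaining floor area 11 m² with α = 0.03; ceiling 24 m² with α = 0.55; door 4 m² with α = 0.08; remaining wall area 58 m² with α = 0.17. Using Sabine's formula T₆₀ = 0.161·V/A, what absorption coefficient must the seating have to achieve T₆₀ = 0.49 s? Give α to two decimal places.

0.10

A = 0.161·V/T₆₀ = 0.161·76/0.49 = 24.97 m² sabins.
Absorption from the other surfaces = 11·0.03 + 24·0.55 + 4·0.08 + 58·0.17 = 23.71 m², so the seating must supply 1.26 m² over 13 m².
α = 1.26/13 = 0.097.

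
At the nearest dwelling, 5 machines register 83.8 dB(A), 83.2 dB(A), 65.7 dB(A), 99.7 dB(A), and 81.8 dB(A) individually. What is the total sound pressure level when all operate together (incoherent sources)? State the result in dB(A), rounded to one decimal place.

For uncorrelated sources the intensities add, so convert each level to linear form, sum, and take 10·log₁₀ of the total.
Σ 10^(L/10) = 10^(83.8/10) + 10^(83.2/10) + 10^(65.7/10) + 10^(99.7/10) + 10^(81.8/10) = 9.936e+09.
L_total = 10·log₁₀(9.936e+09) = 99.97 dB(A).

100.0 dB(A)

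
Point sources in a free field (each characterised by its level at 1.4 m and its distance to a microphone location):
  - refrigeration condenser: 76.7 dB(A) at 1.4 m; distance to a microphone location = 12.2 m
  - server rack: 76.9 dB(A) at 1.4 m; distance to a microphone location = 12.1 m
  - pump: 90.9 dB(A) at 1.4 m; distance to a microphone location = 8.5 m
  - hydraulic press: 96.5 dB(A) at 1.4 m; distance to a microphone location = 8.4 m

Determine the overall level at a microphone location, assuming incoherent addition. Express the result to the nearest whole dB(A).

First find each source's level at the receiver (point-source: −20·log₁₀(r/r_ref)), then combine on an intensity basis.
refrigeration condenser: 76.7 − 20·log₁₀(12.2/1.4) = 76.7 − 18.80 = 57.90 dB(A).
server rack: 76.9 − 20·log₁₀(12.1/1.4) = 76.9 − 18.73 = 58.17 dB(A).
pump: 90.9 − 20·log₁₀(8.5/1.4) = 90.9 − 15.67 = 75.23 dB(A).
hydraulic press: 96.5 − 20·log₁₀(8.4/1.4) = 96.5 − 15.56 = 80.94 dB(A).
Σ 10^(L/10) = 1.587e+08 → L_total = 10·log₁₀(1.587e+08) = 82.01 dB(A).

82 dB(A)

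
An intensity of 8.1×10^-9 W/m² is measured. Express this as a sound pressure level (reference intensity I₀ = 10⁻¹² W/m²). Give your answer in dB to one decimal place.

39.1 dB

Dividing by I₀ shifts the exponent by 12: I/I₀ = 8.1×10^3.
L = 10·(0.9085 + 3) = 39.08 dB.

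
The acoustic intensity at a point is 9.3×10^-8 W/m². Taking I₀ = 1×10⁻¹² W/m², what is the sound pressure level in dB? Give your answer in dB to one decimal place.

49.7 dB

I/I₀ = 9.3×10^-8/10⁻¹² = 9.3×10^4, and L = 10·log₁₀(I/I₀).
L = 10·(0.9685 + 4) = 49.68 dB.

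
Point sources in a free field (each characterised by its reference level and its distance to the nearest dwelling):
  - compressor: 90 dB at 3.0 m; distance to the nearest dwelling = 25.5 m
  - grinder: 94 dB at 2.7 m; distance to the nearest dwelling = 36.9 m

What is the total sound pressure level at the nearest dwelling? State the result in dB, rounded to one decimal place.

74.4 dB

First find each source's level at the receiver (point-source: −20·log₁₀(r/r_ref)), then combine on an intensity basis.
compressor: 90 − 20·log₁₀(25.5/3.0) = 90 − 18.59 = 71.41 dB.
grinder: 94 − 20·log₁₀(36.9/2.7) = 94 − 22.71 = 71.29 dB.
Σ 10^(L/10) = 2.729e+07 → L_total = 10·log₁₀(2.729e+07) = 74.36 dB.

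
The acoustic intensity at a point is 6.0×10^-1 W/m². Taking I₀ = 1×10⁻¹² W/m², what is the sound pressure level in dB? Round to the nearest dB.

118 dB

L = 10·log₁₀(I/I₀) = 10·log₁₀(6.0×10^-1/10⁻¹²) = 10·log₁₀(6.0×10^11).
L = 10·(0.7782 + 11) = 117.78 dB.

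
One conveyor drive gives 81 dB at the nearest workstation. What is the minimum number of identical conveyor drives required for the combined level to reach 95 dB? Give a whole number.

26

Need L₁ + 10·log₁₀ N ≥ 95, i.e. log₁₀ N ≥ 1.40.
N ≥ 10^(14.0/10) = 25.119, so N = 26.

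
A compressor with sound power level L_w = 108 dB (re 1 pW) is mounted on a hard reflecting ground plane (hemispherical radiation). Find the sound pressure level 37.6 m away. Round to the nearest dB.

Free-field hemispherical radiation: L_p = L_w − 10·log₁₀(2π·r²), r = 37.6 m.
2π·r² = 8883 m², 10·log₁₀ of that is 39.486 dB.
L_p = 108 − 39.486 = 68.51 dB.

69 dB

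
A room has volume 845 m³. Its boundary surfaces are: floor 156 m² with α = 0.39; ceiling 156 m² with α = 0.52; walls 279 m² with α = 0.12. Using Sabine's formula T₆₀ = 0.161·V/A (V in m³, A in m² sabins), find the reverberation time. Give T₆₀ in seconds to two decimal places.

Total absorption A = 156·0.39 + 156·0.52 + 279·0.12 = 175.44 m² sabins.
T₆₀ = 0.161·V/A = 0.161·845/175.44 = 0.775 s.

0.78 s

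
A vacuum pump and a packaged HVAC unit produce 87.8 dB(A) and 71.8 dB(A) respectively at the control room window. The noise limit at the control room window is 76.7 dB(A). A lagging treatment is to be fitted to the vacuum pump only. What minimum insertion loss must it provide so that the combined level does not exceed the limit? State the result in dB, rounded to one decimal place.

12.8 dB

The untreated sources together contribute 10^(71.8/10) = 1.514e+07, i.e. 71.80 dB(A).
The limit corresponds to 10^(76.7/10) = 4.677e+07; subtracting the fixed part leaves 3.164e+07 for the vacuum pump, i.e. 75.00 dB(A).
So the vacuum pump must be reduced from 87.8 to 75.00 dB(A): IL = 12.80 dB.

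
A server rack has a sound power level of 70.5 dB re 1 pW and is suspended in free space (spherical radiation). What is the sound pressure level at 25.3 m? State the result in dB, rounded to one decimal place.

31.4 dB

The power spreads over a sphere of area 4π·r², so L_p = L_w − 10·log₁₀(4π·r²).
4π·r² = 8044 m², 10·log₁₀ of that is 39.055 dB.
L_p = 70.5 − 39.055 = 31.45 dB.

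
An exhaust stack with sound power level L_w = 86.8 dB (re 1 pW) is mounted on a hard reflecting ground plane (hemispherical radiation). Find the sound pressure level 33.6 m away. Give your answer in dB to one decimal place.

L_p = L_w − 10·log₁₀(2π·r²) with r = 33.6 m.
2π·r² = 7093 m², 10·log₁₀ of that is 38.509 dB.
L_p = 86.8 − 38.509 = 48.29 dB.

48.3 dB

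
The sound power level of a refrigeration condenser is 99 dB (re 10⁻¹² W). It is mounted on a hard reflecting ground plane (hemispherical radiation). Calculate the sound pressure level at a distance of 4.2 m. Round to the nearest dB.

79 dB

L_p = L_w − 10·log₁₀(2π·r²) with r = 4.2 m.
2π·r² = 110.8 m², 10·log₁₀ of that is 20.447 dB.
L_p = 99 − 20.447 = 78.55 dB.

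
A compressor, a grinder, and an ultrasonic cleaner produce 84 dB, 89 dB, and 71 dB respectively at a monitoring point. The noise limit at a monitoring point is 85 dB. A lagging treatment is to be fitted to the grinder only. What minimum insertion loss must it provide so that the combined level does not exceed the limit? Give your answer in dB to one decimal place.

The untreated sources together contribute 10^(84/10) + 10^(71/10) = 2.638e+08, i.e. 84.21 dB.
The limit corresponds to 10^(85/10) = 3.162e+08; subtracting the fixed part leaves 5.245e+07 for the grinder, i.e. 77.20 dB.
Required insertion loss = 89 − 77.20 = 11.80 dB.

11.8 dB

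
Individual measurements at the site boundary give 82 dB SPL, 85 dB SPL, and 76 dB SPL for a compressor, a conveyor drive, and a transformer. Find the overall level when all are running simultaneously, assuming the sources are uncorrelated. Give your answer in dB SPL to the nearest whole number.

For uncorrelated sources the intensities add, so convert each level to linear form, sum, and take 10·log₁₀ of the total.
Σ 10^(L/10) = 10^(82/10) + 10^(85/10) + 10^(76/10) = 5.145e+08.
L_total = 10·log₁₀(5.145e+08) = 87.11 dB SPL.

87 dB SPL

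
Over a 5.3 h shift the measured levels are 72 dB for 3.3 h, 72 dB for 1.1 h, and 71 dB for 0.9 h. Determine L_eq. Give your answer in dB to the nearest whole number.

L_eq = 10·log₁₀[(1/T)·Σ tᵢ·10^(Lᵢ/10)] with T = 5.3 h.
Σ tᵢ·10^(Lᵢ/10) = 3.3·10^(72/10) + 1.1·10^(72/10) + 0.9·10^(71/10) = 8.107e+07.
L_eq = 10·log₁₀(8.107e+07/5.3) = 71.85 dB.

72 dB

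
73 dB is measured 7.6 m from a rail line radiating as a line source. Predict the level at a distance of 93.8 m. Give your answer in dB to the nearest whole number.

62 dB

Cylindrical spreading from a line source gives a 10·log₁₀(r₂/r₁) drop.
L₂ = 73 − 10·log₁₀(93.8/7.6) = 73 − 10.914 = 62.09 dB.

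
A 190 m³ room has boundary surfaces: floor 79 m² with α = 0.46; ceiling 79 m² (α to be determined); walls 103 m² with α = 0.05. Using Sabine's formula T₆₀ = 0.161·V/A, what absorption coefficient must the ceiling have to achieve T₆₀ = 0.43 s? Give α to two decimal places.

Required total absorption A = 0.161·190/0.43 = 71.14 m².
Absorption from the other surfaces = 79·0.46 + 103·0.05 = 41.49 m², so the ceiling must supply 29.65 m² over 79 m².
α = 29.65/79 = 0.375.

0.38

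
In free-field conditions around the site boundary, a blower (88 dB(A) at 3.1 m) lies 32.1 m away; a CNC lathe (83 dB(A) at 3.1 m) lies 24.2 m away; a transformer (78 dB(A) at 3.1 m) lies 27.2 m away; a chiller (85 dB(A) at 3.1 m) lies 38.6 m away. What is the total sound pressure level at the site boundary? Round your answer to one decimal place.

Apply inverse-square spreading to bring every level to the receiver, then sum 10^(L/10).
blower: 88 − 20·log₁₀(32.1/3.1) = 88 − 20.30 = 67.70 dB(A).
CNC lathe: 83 − 20·log₁₀(24.2/3.1) = 83 − 17.85 = 65.15 dB(A).
transformer: 78 − 20·log₁₀(27.2/3.1) = 78 − 18.86 = 59.14 dB(A).
chiller: 85 − 20·log₁₀(38.6/3.1) = 85 − 21.90 = 63.10 dB(A).
Σ 10^(L/10) = 1.202e+07 → L_total = 10·log₁₀(1.202e+07) = 70.80 dB(A).

70.8 dB(A)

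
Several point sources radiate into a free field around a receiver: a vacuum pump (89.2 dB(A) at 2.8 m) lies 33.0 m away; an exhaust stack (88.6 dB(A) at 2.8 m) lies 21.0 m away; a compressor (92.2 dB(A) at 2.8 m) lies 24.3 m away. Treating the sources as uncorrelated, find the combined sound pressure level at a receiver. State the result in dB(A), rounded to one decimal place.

Propagate each source to the receiver with L = L_ref − 20·log₁₀(r/r_ref), then add intensities.
vacuum pump: 89.2 − 20·log₁₀(33.0/2.8) = 89.2 − 21.43 = 67.77 dB(A).
exhaust stack: 88.6 − 20·log₁₀(21.0/2.8) = 88.6 − 17.50 = 71.10 dB(A).
compressor: 92.2 − 20·log₁₀(24.3/2.8) = 92.2 − 18.77 = 73.43 dB(A).
Σ 10^(L/10) = 4.090e+07 → L_total = 10·log₁₀(4.090e+07) = 76.12 dB(A).

76.1 dB(A)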